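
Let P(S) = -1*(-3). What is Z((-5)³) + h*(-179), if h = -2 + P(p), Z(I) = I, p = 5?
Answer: -304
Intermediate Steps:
P(S) = 3
h = 1 (h = -2 + 3 = 1)
Z((-5)³) + h*(-179) = (-5)³ + 1*(-179) = -125 - 179 = -304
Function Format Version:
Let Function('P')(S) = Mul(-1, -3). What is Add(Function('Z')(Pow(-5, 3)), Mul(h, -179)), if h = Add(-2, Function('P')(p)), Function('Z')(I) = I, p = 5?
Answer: -304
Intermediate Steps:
Function('P')(S) = 3
h = 1 (h = Add(-2, 3) = 1)
Add(Function('Z')(Pow(-5, 3)), Mul(h, -179)) = Add(Pow(-5, 3), Mul(1, -179)) = Add(-125, -179) = -304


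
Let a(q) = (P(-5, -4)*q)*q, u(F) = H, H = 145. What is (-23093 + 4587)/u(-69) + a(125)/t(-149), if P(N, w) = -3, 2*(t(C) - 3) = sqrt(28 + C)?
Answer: -84467942/22765 + 1031250*I/157 ≈ -3710.4 + 6568.5*I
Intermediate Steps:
u(F) = 145
t(C) = 3 + sqrt(28 + C)/2
a(q) = -3*q**2 (a(q) = (-3*q)*q = -3*q**2)
(-23093 + 4587)/u(-69) + a(125)/t(-149) = (-23093 + 4587)/145 + (-3*125**2)/(3 + sqrt(28 - 149)/2) = -18506*1/145 + (-3*15625)/(3 + sqrt(-121)/2) = -18506/145 - 46875/(3 + (11*I)/2) = -18506/145 - 46875*4*(3 - 11*I/2)/157 = -18506/145 - 187500*(3 - 11*I/2)/157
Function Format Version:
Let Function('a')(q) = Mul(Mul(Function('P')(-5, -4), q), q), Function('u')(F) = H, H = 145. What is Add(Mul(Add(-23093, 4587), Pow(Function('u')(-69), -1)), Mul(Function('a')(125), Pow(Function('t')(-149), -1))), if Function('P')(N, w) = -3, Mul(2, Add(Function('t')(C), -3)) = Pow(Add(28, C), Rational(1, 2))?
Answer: Add(Rational(-84467942, 22765), Mul(Rational(1031250, 157), I)) ≈ Add(-3710.4, Mul(6568.5, I))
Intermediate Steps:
Function('u')(F) = 145
Function('t')(C) = Add(3, Mul(Rational(1, 2), Pow(Add(28, C), Rational(1, 2))))
Function('a')(q) = Mul(-3, Pow(q, 2)) (Function('a')(q) = Mul(Mul(-3, q), q) = Mul(-3, Pow(q, 2)))
Add(Mul(Add(-23093, 4587), Pow(Function('u')(-69), -1)), Mul(Function('a')(125), Pow(Function('t')(-149), -1))) = Add(Mul(Add(-23093, 4587), Pow(145, -1)), Mul(Mul(-3, Pow(125, 2)), Pow(Add(3, Mul(Rational(1, 2), Pow(Add(28, -149), Rational(1, 2)))), -1))) = Add(Mul(-18506, Rational(1, 145)), Mul(Mul(-3, 15625), Pow(Add(3, Mul(Rational(1, 2), Pow(-121, Rational(1, 2)))), -1))) = Add(Rational(-18506, 145), Mul(-46875, Pow(Add(3, Mul(Rational(1, 2), Mul(11, I))), -1))) = Add(Rational(-18506, 145), Mul(-46875, Pow(Add(3, Mul(Rational(11, 2), I)), -1))) = Add(Rational(-18506, 145), Mul(-46875, Mul(Rational(4, 157), Add(3, Mul(Rational(-11, 2), I))))) = Add(Rational(-18506, 145), Mul(Rational(-187500, 157), Add(3, Mul(Rational(-11, 2), I))))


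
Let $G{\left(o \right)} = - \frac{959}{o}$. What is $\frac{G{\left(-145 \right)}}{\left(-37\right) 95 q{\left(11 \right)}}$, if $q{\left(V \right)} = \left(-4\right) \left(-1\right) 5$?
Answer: $- \frac{959}{10193500} \approx -9.408 \cdot 10^{-5}$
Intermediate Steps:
$q{\left(V \right)} = 20$ ($q{\left(V \right)} = 4 \cdot 5 = 20$)
$\frac{G{\left(-145 \right)}}{\left(-37\right) 95 q{\left(11 \right)}} = \frac{\left(-959\right) \frac{1}{-145}}{\left(-37\right) 95 \cdot 20} = \frac{\left(-959\right) \left(- \frac{1}{145}\right)}{\left(-3515\right) 20} = \frac{959}{145 \left(-70300\right)} = \frac{959}{145} \left(- \frac{1}{70300}\right) = - \frac{959}{10193500}$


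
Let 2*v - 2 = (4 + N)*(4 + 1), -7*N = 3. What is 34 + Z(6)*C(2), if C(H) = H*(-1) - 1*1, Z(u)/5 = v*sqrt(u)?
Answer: 34 - 2085*sqrt(6)/14 ≈ -330.80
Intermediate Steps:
N = -3/7 (N = -1/7*3 = -3/7 ≈ -0.42857)
v = 139/14 (v = 1 + ((4 - 3/7)*(4 + 1))/2 = 1 + ((25/7)*5)/2 = 1 + (1/2)*(125/7) = 1 + 125/14 = 139/14 ≈ 9.9286)
Z(u) = 695*sqrt(u)/14 (Z(u) = 5*(139*sqrt(u)/14) = 695*sqrt(u)/14)
C(H) = -1 - H (C(H) = -H - 1 = -1 - H)
34 + Z(6)*C(2) = 34 + (695*sqrt(6)/14)*(-1 - 1*2) = 34 + (695*sqrt(6)/14)*(-1 - 2) = 34 + (695*sqrt(6)/14)*(-3) = 34 - 2085*sqrt(6)/14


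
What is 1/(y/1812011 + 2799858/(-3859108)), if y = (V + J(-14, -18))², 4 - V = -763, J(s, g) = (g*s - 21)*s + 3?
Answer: 3496373073094/9178206734765 ≈ 0.38094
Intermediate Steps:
J(s, g) = 3 + s*(-21 + g*s) (J(s, g) = (-21 + g*s)*s + 3 = s*(-21 + g*s) + 3 = 3 + s*(-21 + g*s))
V = 767 (V = 4 - 1*(-763) = 4 + 763 = 767)
y = 6071296 (y = (767 + (3 - 21*(-14) - 18*(-14)²))² = (767 + (3 + 294 - 18*196))² = (767 + (3 + 294 - 3528))² = (767 - 3231)² = (-2464)² = 6071296)
1/(y/1812011 + 2799858/(-3859108)) = 1/(6071296/1812011 + 2799858/(-3859108)) = 1/(6071296*(1/1812011) + 2799858*(-1/3859108)) = 1/(6071296/1812011 - 1399929/1929554) = 1/(9178206734765/3496373073094) = 3496373073094/9178206734765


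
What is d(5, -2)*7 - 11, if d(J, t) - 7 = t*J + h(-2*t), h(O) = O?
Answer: -4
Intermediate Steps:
d(J, t) = 7 - 2*t + J*t (d(J, t) = 7 + (t*J - 2*t) = 7 + (J*t - 2*t) = 7 + (-2*t + J*t) = 7 - 2*t + J*t)
d(5, -2)*7 - 11 = (7 - 2*(-2) + 5*(-2))*7 - 11 = (7 + 4 - 10)*7 - 11 = 1*7 - 11 = 7 - 11 = -4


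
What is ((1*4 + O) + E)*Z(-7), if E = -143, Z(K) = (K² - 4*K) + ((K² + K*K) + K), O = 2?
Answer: -23016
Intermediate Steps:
Z(K) = -3*K + 3*K² (Z(K) = (K² - 4*K) + ((K² + K²) + K) = (K² - 4*K) + (2*K² + K) = (K² - 4*K) + (K + 2*K²) = -3*K + 3*K²)
((1*4 + O) + E)*Z(-7) = ((1*4 + 2) - 143)*(3*(-7)*(-1 - 7)) = ((4 + 2) - 143)*(3*(-7)*(-8)) = (6 - 143)*168 = -137*168 = -23016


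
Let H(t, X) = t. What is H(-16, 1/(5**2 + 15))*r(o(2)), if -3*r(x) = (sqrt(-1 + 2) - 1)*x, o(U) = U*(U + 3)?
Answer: 0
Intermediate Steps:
o(U) = U*(3 + U)
r(x) = 0 (r(x) = -(sqrt(-1 + 2) - 1)*x/3 = -(sqrt(1) - 1)*x/3 = -(1 - 1)*x/3 = -0*x = -1/3*0 = 0)
H(-16, 1/(5**2 + 15))*r(o(2)) = -16*0 = 0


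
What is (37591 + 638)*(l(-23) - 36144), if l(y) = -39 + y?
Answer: -1384119174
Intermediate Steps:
(37591 + 638)*(l(-23) - 36144) = (37591 + 638)*((-39 - 23) - 36144) = 38229*(-62 - 36144) = 38229*(-36206) = -1384119174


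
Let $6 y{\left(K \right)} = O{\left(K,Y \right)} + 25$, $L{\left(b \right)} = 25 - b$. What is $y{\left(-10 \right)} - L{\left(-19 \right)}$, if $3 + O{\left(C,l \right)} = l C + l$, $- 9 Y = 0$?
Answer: $- \frac{121}{3} \approx -40.333$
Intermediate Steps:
$Y = 0$ ($Y = \left(- \frac{1}{9}\right) 0 = 0$)
$O{\left(C,l \right)} = -3 + l + C l$ ($O{\left(C,l \right)} = -3 + \left(l C + l\right) = -3 + \left(C l + l\right) = -3 + \left(l + C l\right) = -3 + l + C l$)
$y{\left(K \right)} = \frac{11}{3}$ ($y{\left(K \right)} = \frac{\left(-3 + 0 + K 0\right) + 25}{6} = \frac{\left(-3 + 0 + 0\right) + 25}{6} = \frac{-3 + 25}{6} = \frac{1}{6} \cdot 22 = \frac{11}{3}$)
$y{\left(-10 \right)} - L{\left(-19 \right)} = \frac{11}{3} - \left(25 - -19\right) = \frac{11}{3} - \left(25 + 19\right) = \frac{11}{3} - 44 = - \frac{121}{3}$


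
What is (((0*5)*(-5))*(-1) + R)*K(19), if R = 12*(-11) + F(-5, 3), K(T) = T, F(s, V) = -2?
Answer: -2546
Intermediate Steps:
R = -134 (R = 12*(-11) - 2 = -132 - 2 = -134)
(((0*5)*(-5))*(-1) + R)*K(19) = (((0*5)*(-5))*(-1) - 134)*19 = ((0*(-5))*(-1) - 134)*19 = (0*(-1) - 134)*19 = (0 - 134)*19 = -134*19 = -2546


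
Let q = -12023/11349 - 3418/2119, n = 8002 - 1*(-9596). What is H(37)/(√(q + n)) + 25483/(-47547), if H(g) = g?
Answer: -25483/47547 + 111*√6690294698110309/32549367763 ≈ -0.25702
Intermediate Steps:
n = 17598 (n = 8002 + 9596 = 17598)
q = -4943663/1849887 (q = -12023*1/11349 - 3418*1/2119 = -12023/11349 - 3418/2119 = -4943663/1849887 ≈ -2.6724)
H(37)/(√(q + n)) + 25483/(-47547) = 37/(√(-4943663/1849887 + 17598)) + 25483/(-47547) = 37/(√(32549367763/1849887)) + 25483*(-1/47547) = 37/((√6690294698110309/616629)) - 25483/47547 = 37*(3*√6690294698110309/32549367763) - 25483/47547 = 111*√6690294698110309/32549367763 - 25483/47547 = -25483/47547 + 111*√6690294698110309/32549367763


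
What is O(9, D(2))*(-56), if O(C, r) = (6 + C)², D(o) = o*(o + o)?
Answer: -12600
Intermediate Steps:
D(o) = 2*o² (D(o) = o*(2*o) = 2*o²)
O(9, D(2))*(-56) = (6 + 9)²*(-56) = 15²*(-56) = 225*(-56) = -12600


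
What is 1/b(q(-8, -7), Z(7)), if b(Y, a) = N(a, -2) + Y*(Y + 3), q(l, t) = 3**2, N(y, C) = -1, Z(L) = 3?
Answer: 1/107 ≈ 0.0093458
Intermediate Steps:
q(l, t) = 9
b(Y, a) = -1 + Y*(3 + Y) (b(Y, a) = -1 + Y*(Y + 3) = -1 + Y*(3 + Y))
1/b(q(-8, -7), Z(7)) = 1/(-1 + 9**2 + 3*9) = 1/(-1 + 81 + 27) = 1/107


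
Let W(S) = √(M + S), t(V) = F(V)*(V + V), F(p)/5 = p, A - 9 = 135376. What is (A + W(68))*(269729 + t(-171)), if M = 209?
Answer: 76105188515 + 562139*√277 ≈ 7.6115e+10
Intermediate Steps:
A = 135385 (A = 9 + 135376 = 135385)
F(p) = 5*p
t(V) = 10*V² (t(V) = (5*V)*(V + V) = (5*V)*(2*V) = 10*V²)
W(S) = √(209 + S)
(A + W(68))*(269729 + t(-171)) = (135385 + √(209 + 68))*(269729 + 10*(-171)²) = (135385 + √277)*(269729 + 10*29241) = (135385 + √277)*(269729 + 292410) = (135385 + √277)*562139 = 76105188515 + 562139*√277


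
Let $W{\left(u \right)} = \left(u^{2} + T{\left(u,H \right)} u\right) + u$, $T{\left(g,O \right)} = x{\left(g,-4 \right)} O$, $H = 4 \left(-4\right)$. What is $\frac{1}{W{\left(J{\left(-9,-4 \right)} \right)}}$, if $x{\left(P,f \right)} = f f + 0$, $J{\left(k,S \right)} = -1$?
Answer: $\frac{1}{256} \approx 0.0039063$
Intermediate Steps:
$x{\left(P,f \right)} = f^{2}$ ($x{\left(P,f \right)} = f^{2} + 0 = f^{2}$)
$H = -16$
$T{\left(g,O \right)} = 16 O$ ($T{\left(g,O \right)} = \left(-4\right)^{2} O = 16 O$)
$W{\left(u \right)} = u^{2} - 255 u$ ($W{\left(u \right)} = \left(u^{2} + 16 \left(-16\right) u\right) + u = \left(u^{2} - 256 u\right) + u = u^{2} - 255 u$)
$\frac{1}{W{\left(J{\left(-9,-4 \right)} \right)}} = \frac{1}{\left(-1\right) \left(-255 - 1\right)} = \frac{1}{\left(-1\right) \left(-256\right)} = \frac{1}{256}$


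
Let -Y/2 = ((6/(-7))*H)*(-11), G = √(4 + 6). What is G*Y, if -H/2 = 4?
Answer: 1056*√10/7 ≈ 477.05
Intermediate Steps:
H = -8 (H = -2*4 = -8)
G = √10 ≈ 3.1623
Y = 1056/7 (Y = -2*(6/(-7))*(-8)*(-11) = -2*(6*(-⅐))*(-8)*(-11) = -2*(-6/7*(-8))*(-11) = -96*(-11)/7 = -2*(-528/7) = 1056/7 ≈ 150.86)
G*Y = √10*(1056/7) = 1056*√10/7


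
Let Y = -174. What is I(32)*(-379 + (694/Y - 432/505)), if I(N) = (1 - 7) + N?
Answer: -438468784/43935 ≈ -9979.9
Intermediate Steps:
I(N) = -6 + N
I(32)*(-379 + (694/Y - 432/505)) = (-6 + 32)*(-379 + (694/(-174) - 432/505)) = 26*(-379 + (694*(-1/174) - 432*1/505)) = 26*(-379 + (-347/87 - 432/505)) = 26*(-379 - 212819/43935) = 26*(-16864184/43935) = -438468784/43935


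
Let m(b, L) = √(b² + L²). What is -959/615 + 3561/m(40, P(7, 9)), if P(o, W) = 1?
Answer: -959/615 + 3561*√1601/1601 ≈ 87.438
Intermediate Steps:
m(b, L) = √(L² + b²)
-959/615 + 3561/m(40, P(7, 9)) = -959/615 + 3561/(√(1² + 40²)) = -959*1/615 + 3561/(√(1 + 1600)) = -959/615 + 3561/(√1601) = -959/615 + 3561*(√1601/1601) = -959/615 + 3561*√1601/1601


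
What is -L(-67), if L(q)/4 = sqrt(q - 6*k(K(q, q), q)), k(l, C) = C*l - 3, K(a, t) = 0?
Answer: -28*I ≈ -28.0*I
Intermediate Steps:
k(l, C) = -3 + C*l
L(q) = 4*sqrt(18 + q) (L(q) = 4*sqrt(q - 6*(-3 + q*0)) = 4*sqrt(q - 6*(-3 + 0)) = 4*sqrt(q - 6*(-3)) = 4*sqrt(q + 18) = 4*sqrt(18 + q))
-L(-67) = -4*sqrt(18 - 67) = -4*sqrt(-49) = -4*7*I = -28*I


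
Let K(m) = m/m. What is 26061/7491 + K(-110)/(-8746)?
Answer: 75974005/21838762 ≈ 3.4789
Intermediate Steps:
K(m) = 1
26061/7491 + K(-110)/(-8746) = 26061/7491 + 1/(-8746) = 26061*(1/7491) + 1*(-1/8746) = 8687/2497 - 1/8746 = 75974005/21838762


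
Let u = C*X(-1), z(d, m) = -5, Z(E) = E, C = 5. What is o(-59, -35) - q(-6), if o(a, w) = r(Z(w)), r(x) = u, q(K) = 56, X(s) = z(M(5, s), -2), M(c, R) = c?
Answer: -81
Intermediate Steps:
X(s) = -5
u = -25 (u = 5*(-5) = -25)
r(x) = -25
o(a, w) = -25
o(-59, -35) - q(-6) = -25 - 1*56 = -25 - 56 = -81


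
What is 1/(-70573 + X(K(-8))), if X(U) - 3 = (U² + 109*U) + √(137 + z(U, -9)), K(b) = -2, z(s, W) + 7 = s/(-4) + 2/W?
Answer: -182016/12883820209 - 3*√4690/90186741463 ≈ -1.4130e-5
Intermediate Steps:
z(s, W) = -7 + 2/W - s/4 (z(s, W) = -7 + (s/(-4) + 2/W) = -7 + (s*(-¼) + 2/W) = -7 + (-s/4 + 2/W) = -7 + (2/W - s/4) = -7 + 2/W - s/4)
X(U) = 3 + U² + √(1168/9 - U/4) + 109*U (X(U) = 3 + ((U² + 109*U) + √(137 + (-7 + 2/(-9) - U/4))) = 3 + ((U² + 109*U) + √(137 + (-7 + 2*(-⅑) - U/4))) = 3 + ((U² + 109*U) + √(137 + (-7 - 2/9 - U/4))) = 3 + ((U² + 109*U) + √(137 + (-65/9 - U/4))) = 3 + ((U² + 109*U) + √(1168/9 - U/4)) = 3 + (U² + √(1168/9 - U/4) + 109*U) = 3 + U² + √(1168/9 - U/4) + 109*U)
1/(-70573 + X(K(-8))) = 1/(-70573 + (3 + (-2)² + 109*(-2) + √(4672 - 9*(-2))/6)) = 1/(-70573 + (3 + 4 - 218 + √(4672 + 18)/6)) = 1/(-70573 + (3 + 4 - 218 + √4690/6)) = 1/(-70573 + (-211 + √4690/6)) = 1/(-70784 + √4690/6)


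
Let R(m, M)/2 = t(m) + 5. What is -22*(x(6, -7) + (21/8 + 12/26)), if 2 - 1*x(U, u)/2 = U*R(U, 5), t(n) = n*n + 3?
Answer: 1199957/52 ≈ 23076.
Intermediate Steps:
t(n) = 3 + n² (t(n) = n² + 3 = 3 + n²)
R(m, M) = 16 + 2*m² (R(m, M) = 2*((3 + m²) + 5) = 2*(8 + m²) = 16 + 2*m²)
x(U, u) = 4 - 2*U*(16 + 2*U²)
-22*(x(6, -7) + (21/8 + 12/26)) = -22*((4 - 4*6*(8 + 6²)) + (21/8 + 12/26)) = -22*((4 - 4*6*(8 + 36)) + (21*(⅛) + 12*(1/26))) = -22*((4 - 4*6*44) + (21/8 + 6/13)) = -22*((4 - 1056) + 321/104) = -22*(-1052 + 321/104) = -22*(-109087/104) = 1199957/52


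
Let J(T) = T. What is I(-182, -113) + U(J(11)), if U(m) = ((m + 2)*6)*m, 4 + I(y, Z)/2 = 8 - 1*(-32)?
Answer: 930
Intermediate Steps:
I(y, Z) = 72 (I(y, Z) = -8 + 2*(8 - 1*(-32)) = -8 + 2*(8 + 32) = -8 + 2*40 = -8 + 80 = 72)
U(m) = m*(12 + 6*m) (U(m) = ((2 + m)*6)*m = (12 + 6*m)*m = m*(12 + 6*m))
I(-182, -113) + U(J(11)) = 72 + 6*11*(2 + 11) = 72 + 6*11*13 = 72 + 858 = 930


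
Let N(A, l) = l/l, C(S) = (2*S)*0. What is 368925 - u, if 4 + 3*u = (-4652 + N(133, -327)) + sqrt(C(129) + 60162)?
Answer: 1111430/3 - sqrt(60162)/3 ≈ 3.7040e+5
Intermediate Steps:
C(S) = 0
N(A, l) = 1
u = -4655/3 + sqrt(60162)/3 (u = -4/3 + ((-4652 + 1) + sqrt(0 + 60162))/3 = -4/3 + (-4651 + sqrt(60162))/3 = -4/3 + (-4651/3 + sqrt(60162)/3) = -4655/3 + sqrt(60162)/3 ≈ -1469.9)
368925 - u = 368925 - (-4655/3 + sqrt(60162)/3) = 368925 + (4655/3 - sqrt(60162)/3) = 1111430/3 - sqrt(60162)/3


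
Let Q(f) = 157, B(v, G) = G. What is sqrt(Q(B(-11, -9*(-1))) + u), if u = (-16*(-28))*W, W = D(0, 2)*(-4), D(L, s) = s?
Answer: I*sqrt(3427) ≈ 58.541*I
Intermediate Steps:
W = -8 (W = 2*(-4) = -8)
u = -3584 (u = -16*(-28)*(-8) = 448*(-8) = -3584)
sqrt(Q(B(-11, -9*(-1))) + u) = sqrt(157 - 3584) = sqrt(-3427) = I*sqrt(3427)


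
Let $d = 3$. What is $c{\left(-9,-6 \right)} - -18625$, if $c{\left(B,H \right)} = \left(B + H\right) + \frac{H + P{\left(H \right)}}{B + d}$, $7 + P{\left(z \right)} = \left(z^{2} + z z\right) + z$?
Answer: $\frac{111607}{6} \approx 18601.0$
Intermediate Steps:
$P{\left(z \right)} = -7 + z + 2 z^{2}$ ($P{\left(z \right)} = -7 + \left(\left(z^{2} + z z\right) + z\right) = -7 + \left(\left(z^{2} + z^{2}\right) + z\right) = -7 + \left(2 z^{2} + z\right) = -7 + \left(z + 2 z^{2}\right) = -7 + z + 2 z^{2}$)
$c{\left(B,H \right)} = B + H + \frac{-7 + 2 H + 2 H^{2}}{3 + B}$ ($c{\left(B,H \right)} = \left(B + H\right) + \frac{H + \left(-7 + H + 2 H^{2}\right)}{B + 3} = \left(B + H\right) + \frac{-7 + 2 H + 2 H^{2}}{3 + B} = B + H + \frac{-7 + 2 H + 2 H^{2}}{3 + B}$)
$c{\left(-9,-6 \right)} - -18625 = \frac{-7 + \left(-9\right)^{2} + 2 \left(-6\right)^{2} + 3 \left(-9\right) + 5 \left(-6\right) - -54}{3 - 9} - -18625 = \frac{-7 + 81 + 2 \cdot 36 - 27 - 30 + 54}{-6} + 18625 = - \frac{-7 + 81 + 72 - 27 - 30 + 54}{6} + 18625 = \left(- \frac{1}{6}\right) 143 + 18625 = - \frac{143}{6} + 18625 = \frac{111607}{6}$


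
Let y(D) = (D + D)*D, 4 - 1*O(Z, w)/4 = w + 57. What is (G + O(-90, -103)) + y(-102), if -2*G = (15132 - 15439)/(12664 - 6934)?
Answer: 240751987/11460 ≈ 21008.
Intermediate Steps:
O(Z, w) = -212 - 4*w (O(Z, w) = 16 - 4*(w + 57) = 16 - 4*(57 + w) = 16 + (-228 - 4*w) = -212 - 4*w)
y(D) = 2*D**2 (y(D) = (2*D)*D = 2*D**2)
G = 307/11460 (G = -(15132 - 15439)/(2*(12664 - 6934)) = -(-307)/(2*5730) = -1/2*(-307/5730) = 307/11460 ≈ 0.026789)
(G + O(-90, -103)) + y(-102) = (307/11460 + (-212 - 4*(-103))) + 2*(-102)**2 = (307/11460 + (-212 + 412)) + 2*10404 = (307/11460 + 200) + 20808 = 2292307/11460 + 20808 = 240751987/11460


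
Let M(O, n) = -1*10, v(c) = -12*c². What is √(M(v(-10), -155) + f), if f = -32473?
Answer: I*√32483 ≈ 180.23*I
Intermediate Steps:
M(O, n) = -10
√(M(v(-10), -155) + f) = √(-10 - 32473) = √(-32483) = I*√32483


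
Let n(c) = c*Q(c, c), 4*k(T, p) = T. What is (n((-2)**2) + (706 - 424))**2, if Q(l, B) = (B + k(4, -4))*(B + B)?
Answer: 195364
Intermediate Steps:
k(T, p) = T/4
Q(l, B) = 2*B*(1 + B) (Q(l, B) = (B + (1/4)*4)*(B + B) = (B + 1)*(2*B) = (1 + B)*(2*B) = 2*B*(1 + B))
n(c) = 2*c**2*(1 + c) (n(c) = c*(2*c*(1 + c)) = 2*c**2*(1 + c))
(n((-2)**2) + (706 - 424))**2 = (2*((-2)**2)**2*(1 + (-2)**2) + (706 - 424))**2 = (2*4**2*(1 + 4) + 282)**2 = (2*16*5 + 282)**2 = (160 + 282)**2 = 442**2 = 195364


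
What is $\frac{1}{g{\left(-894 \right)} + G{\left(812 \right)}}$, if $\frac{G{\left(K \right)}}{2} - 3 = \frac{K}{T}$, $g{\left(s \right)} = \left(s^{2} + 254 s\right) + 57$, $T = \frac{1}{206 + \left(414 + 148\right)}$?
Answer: $\frac{1}{1819455} \approx 5.4961 \cdot 10^{-7}$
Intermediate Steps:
$T = \frac{1}{768}$ ($T = \frac{1}{206 + 562} = \frac{1}{768} \approx 0.0013021$)
$g{\left(s \right)} = 57 + s^{2} + 254 s$
$G{\left(K \right)} = 6 + 1536 K$ ($G{\left(K \right)} = 6 + 2 K \frac{1}{\frac{1}{768}} = 6 + 2 K 768 = 6 + 2 \cdot 768 K = 6 + 1536 K$)
$\frac{1}{g{\left(-894 \right)} + G{\left(812 \right)}} = \frac{1}{\left(57 + \left(-894\right)^{2} + 254 \left(-894\right)\right) + \left(6 + 1536 \cdot 812\right)} = \frac{1}{\left(57 + 799236 - 227076\right) + \left(6 + 1247232\right)} = \frac{1}{572217 + 1247238} = \frac{1}{1819455}$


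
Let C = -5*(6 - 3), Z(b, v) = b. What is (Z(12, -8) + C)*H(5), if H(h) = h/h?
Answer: -3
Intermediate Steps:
H(h) = 1
C = -15 (C = -5*3 = -15)
(Z(12, -8) + C)*H(5) = (12 - 15)*1 = -3*1 = -3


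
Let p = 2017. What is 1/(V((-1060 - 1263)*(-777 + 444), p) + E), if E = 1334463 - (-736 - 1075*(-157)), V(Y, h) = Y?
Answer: 1/1939983 ≈ 5.1547e-7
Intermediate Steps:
E = 1166424 (E = 1334463 - (-736 + 168775) = 1334463 - 1*168039 = 1334463 - 168039 = 1166424)
1/(V((-1060 - 1263)*(-777 + 444), p) + E) = 1/((-1060 - 1263)*(-777 + 444) + 1166424) = 1/(-2323*(-333) + 1166424) = 1/(773559 + 1166424) = 1/1939983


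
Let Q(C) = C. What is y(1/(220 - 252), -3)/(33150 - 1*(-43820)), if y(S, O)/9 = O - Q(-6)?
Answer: 27/76970 ≈ 0.00035079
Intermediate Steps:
y(S, O) = 54 + 9*O (y(S, O) = 9*(O - 1*(-6)) = 9*(O + 6) = 9*(6 + O) = 54 + 9*O)
y(1/(220 - 252), -3)/(33150 - 1*(-43820)) = (54 + 9*(-3))/(33150 - 1*(-43820)) = (54 - 27)/(33150 + 43820) = 27/76970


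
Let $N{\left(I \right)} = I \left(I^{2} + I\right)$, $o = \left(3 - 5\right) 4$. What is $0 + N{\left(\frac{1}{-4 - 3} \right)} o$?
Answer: $- \frac{48}{343} \approx -0.13994$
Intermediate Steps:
$o = -8$ ($o = \left(-2\right) 4 = -8$)
$N{\left(I \right)} = I \left(I + I^{2}\right)$
$0 + N{\left(\frac{1}{-4 - 3} \right)} o = 0 + \left(\frac{1}{-4 - 3}\right)^{2} \left(1 + \frac{1}{-4 - 3}\right) \left(-8\right) = 0 + \left(\frac{1}{-7}\right)^{2} \left(1 + \frac{1}{-7}\right) \left(-8\right) = 0 + \left(- \frac{1}{7}\right)^{2} \left(1 - \frac{1}{7}\right) \left(-8\right) = 0 + \frac{1}{49} \cdot \frac{6}{7} \left(-8\right) = 0 + \frac{6}{343} \left(-8\right) = 0 - \frac{48}{343} = - \frac{48}{343}$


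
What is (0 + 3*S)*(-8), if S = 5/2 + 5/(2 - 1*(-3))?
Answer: -84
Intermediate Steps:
S = 7/2 (S = 5*(½) + 5/(2 + 3) = 5/2 + 5/5 = 5/2 + 5*(⅕) = 5/2 + 1 = 7/2 ≈ 3.5000)
(0 + 3*S)*(-8) = (0 + 3*(7/2))*(-8) = (0 + 21/2)*(-8) = (21/2)*(-8) = -84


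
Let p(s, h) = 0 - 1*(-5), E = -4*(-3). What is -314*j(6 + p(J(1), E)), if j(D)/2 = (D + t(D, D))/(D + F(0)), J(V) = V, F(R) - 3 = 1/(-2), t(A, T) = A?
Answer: -27632/27 ≈ -1023.4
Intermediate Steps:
E = 12
F(R) = 5/2 (F(R) = 3 + 1/(-2) = 3 - ½ = 5/2)
p(s, h) = 5 (p(s, h) = 0 + 5 = 5)
j(D) = 4*D/(5/2 + D) (j(D) = 2*((D + D)/(D + 5/2)) = 2*((2*D)/(5/2 + D)) = 2*(2*D/(5/2 + D)) = 4*D/(5/2 + D))
-314*j(6 + p(J(1), E)) = -2512*(6 + 5)/(5 + 2*(6 + 5)) = -2512*11/(5 + 2*11) = -2512*11/(5 + 22) = -2512*11/27 = -314*88/27 = -27632/27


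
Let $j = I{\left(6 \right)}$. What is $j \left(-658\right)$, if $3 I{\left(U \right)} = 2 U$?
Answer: $-2632$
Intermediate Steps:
$I{\left(U \right)} = \frac{2 U}{3}$
$j = 4$ ($j = \frac{2}{3} \cdot 6 = 4$)
$j \left(-658\right) = 4 \left(-658\right) = -2632$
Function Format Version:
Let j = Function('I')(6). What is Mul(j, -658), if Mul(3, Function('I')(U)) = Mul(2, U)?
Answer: -2632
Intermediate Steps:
Function('I')(U) = Mul(Rational(2, 3), U) (Function('I')(U) = Mul(Rational(1, 3), Mul(2, U)) = Mul(Rational(2, 3), U))
j = 4 (j = Mul(Rational(2, 3), 6) = 4)
Mul(j, -658) = Mul(4, -658) = -2632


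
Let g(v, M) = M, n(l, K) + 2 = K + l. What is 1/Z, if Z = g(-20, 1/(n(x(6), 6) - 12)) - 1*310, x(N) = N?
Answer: -2/621 ≈ -0.0032206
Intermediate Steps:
n(l, K) = -2 + K + l (n(l, K) = -2 + (K + l) = -2 + K + l)
Z = -621/2 (Z = 1/((-2 + 6 + 6) - 12) - 1*310 = 1/(10 - 12) - 310 = 1/(-2) - 310 = -½ - 310 = -621/2 ≈ -310.50)
1/Z = 1/(-621/2) = -2/621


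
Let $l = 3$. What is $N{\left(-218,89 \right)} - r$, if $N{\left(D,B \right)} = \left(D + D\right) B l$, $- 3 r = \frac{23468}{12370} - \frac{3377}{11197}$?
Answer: $- \frac{8061895206389}{69253445} \approx -1.1641 \cdot 10^{5}$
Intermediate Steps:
$r = - \frac{36832951}{69253445}$ ($r = - \frac{\frac{23468}{12370} - \frac{3377}{11197}}{3} = - \frac{23468 \cdot \frac{1}{12370} - \frac{3377}{11197}}{3} = - \frac{\frac{11734}{6185} - \frac{3377}{11197}}{3} = \left(- \frac{1}{3}\right) \frac{110498853}{69253445} = - \frac{36832951}{69253445} \approx -0.53186$)
$N{\left(D,B \right)} = 6 B D$ ($N{\left(D,B \right)} = \left(D + D\right) B 3 = 2 D B 3 = 2 B D 3 = 6 B D$)
$N{\left(-218,89 \right)} - r = 6 \cdot 89 \left(-218\right) - - \frac{36832951}{69253445} = -116412 + \frac{36832951}{69253445} = - \frac{8061895206389}{69253445}$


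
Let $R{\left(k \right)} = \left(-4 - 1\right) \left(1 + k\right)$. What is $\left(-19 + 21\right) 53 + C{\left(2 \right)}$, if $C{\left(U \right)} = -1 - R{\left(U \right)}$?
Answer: $120$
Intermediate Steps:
$R{\left(k \right)} = -5 - 5 k$ ($R{\left(k \right)} = - 5 \left(1 + k\right) = -5 - 5 k$)
$C{\left(U \right)} = 4 + 5 U$ ($C{\left(U \right)} = -1 - \left(-5 - 5 U\right) = -1 + \left(5 + 5 U\right) = 4 + 5 U$)
$\left(-19 + 21\right) 53 + C{\left(2 \right)} = \left(-19 + 21\right) 53 + \left(4 + 5 \cdot 2\right) = 2 \cdot 53 + \left(4 + 10\right) = 106 + 14 = 120$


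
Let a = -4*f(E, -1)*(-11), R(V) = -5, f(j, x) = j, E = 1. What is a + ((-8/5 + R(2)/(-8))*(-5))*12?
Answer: 205/2 ≈ 102.50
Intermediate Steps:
a = 44 (a = -4*1*(-11) = -4*(-11) = 44)
a + ((-8/5 + R(2)/(-8))*(-5))*12 = 44 + ((-8/5 - 5/(-8))*(-5))*12 = 44 + ((-8*⅕ - 5*(-⅛))*(-5))*12 = 44 + ((-8/5 + 5/8)*(-5))*12 = 44 - 39/40*(-5)*12 = 44 + (39/8)*12 = 44 + 117/2 = 205/2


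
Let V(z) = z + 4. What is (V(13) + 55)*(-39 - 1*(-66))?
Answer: 1944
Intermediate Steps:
V(z) = 4 + z
(V(13) + 55)*(-39 - 1*(-66)) = ((4 + 13) + 55)*(-39 - 1*(-66)) = (17 + 55)*(-39 + 66) = 72*27 = 1944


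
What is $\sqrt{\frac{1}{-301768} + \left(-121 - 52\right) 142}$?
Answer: $\frac{3 i \sqrt{62141011169282}}{150884} \approx 156.74 i$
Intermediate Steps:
$\sqrt{\frac{1}{-301768} + \left(-121 - 52\right) 142} = \sqrt{- \frac{1}{301768} - 24566} = \sqrt{- \frac{7413232689}{301768}} = \frac{3 i \sqrt{62141011169282}}{150884}$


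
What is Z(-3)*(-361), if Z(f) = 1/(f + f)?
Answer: 361/6 ≈ 60.167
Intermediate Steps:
Z(f) = 1/(2*f)
Z(-3)*(-361) = ((½)/(-3))*(-361) = ((½)*(-⅓))*(-361) = -⅙*(-361) = 361/6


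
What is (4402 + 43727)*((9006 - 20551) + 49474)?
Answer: 1825484841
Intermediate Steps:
(4402 + 43727)*((9006 - 20551) + 49474) = 48129*(-11545 + 49474) = 48129*37929 = 1825484841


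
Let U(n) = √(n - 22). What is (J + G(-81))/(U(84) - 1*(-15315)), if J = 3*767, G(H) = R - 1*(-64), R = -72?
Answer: 35117295/234549163 - 2293*√62/234549163 ≈ 0.14965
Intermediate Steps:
U(n) = √(-22 + n)
G(H) = -8 (G(H) = -72 - 1*(-64) = -72 + 64 = -8)
J = 2301
(J + G(-81))/(U(84) - 1*(-15315)) = (2301 - 8)/(√(-22 + 84) - 1*(-15315)) = 2293/(√62 + 15315) = 2293/(15315 + √62)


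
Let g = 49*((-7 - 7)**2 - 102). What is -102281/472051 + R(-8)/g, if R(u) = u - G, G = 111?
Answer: -75325765/310609558 ≈ -0.24251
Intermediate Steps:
R(u) = -111 + u (R(u) = u - 1*111 = u - 111 = -111 + u)
g = 4606 (g = 49*((-14)**2 - 102) = 49*(196 - 102) = 49*94 = 4606)
-102281/472051 + R(-8)/g = -102281/472051 + (-111 - 8)/4606 = -102281*1/472051 - 119*1/4606 = -102281/472051 - 17/658 = -75325765/310609558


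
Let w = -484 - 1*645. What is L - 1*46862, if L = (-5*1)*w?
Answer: -41217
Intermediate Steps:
w = -1129 (w = -484 - 645 = -1129)
L = 5645 (L = -5*1*(-1129) = -5*(-1129) = 5645)
L - 1*46862 = 5645 - 1*46862 = 5645 - 46862 = -41217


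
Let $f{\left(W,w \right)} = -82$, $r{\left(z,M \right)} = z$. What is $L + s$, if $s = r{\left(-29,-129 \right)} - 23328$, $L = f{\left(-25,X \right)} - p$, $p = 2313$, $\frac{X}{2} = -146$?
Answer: $-25752$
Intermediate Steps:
$X = -292$ ($X = 2 \left(-146\right) = -292$)
$L = -2395$ ($L = -82 - 2313 = -2395$)
$s = -23357$ ($s = -29 - 23328 = -23357$)
$L + s = -2395 - 23357 = -25752$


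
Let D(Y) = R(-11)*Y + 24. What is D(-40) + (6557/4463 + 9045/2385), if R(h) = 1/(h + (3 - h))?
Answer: 11303000/709617 ≈ 15.928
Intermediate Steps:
R(h) = ⅓ (R(h) = 1/3 = ⅓)
D(Y) = 24 + Y/3 (D(Y) = Y/3 + 24 = 24 + Y/3)
D(-40) + (6557/4463 + 9045/2385) = (24 + (⅓)*(-40)) + (6557/4463 + 9045/2385) = (24 - 40/3) + (6557*(1/4463) + 9045*(1/2385)) = 32/3 + (6557/4463 + 201/53) = 32/3 + 1244584/236539 = 11303000/709617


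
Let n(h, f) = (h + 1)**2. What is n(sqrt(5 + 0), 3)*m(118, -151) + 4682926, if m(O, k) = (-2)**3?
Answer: 4682878 - 16*sqrt(5) ≈ 4.6828e+6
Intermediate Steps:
m(O, k) = -8
n(h, f) = (1 + h)**2
n(sqrt(5 + 0), 3)*m(118, -151) + 4682926 = (1 + sqrt(5 + 0))**2*(-8) + 4682926 = (1 + sqrt(5))**2*(-8) + 4682926 = -8*(1 + sqrt(5))**2 + 4682926 = 4682926 - 8*(1 + sqrt(5))**2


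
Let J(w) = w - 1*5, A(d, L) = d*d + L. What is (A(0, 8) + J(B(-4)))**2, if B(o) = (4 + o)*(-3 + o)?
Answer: 9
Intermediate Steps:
A(d, L) = L + d**2 (A(d, L) = d**2 + L = L + d**2)
B(o) = (-3 + o)*(4 + o)
J(w) = -5 + w (J(w) = w - 5 = -5 + w)
(A(0, 8) + J(B(-4)))**2 = ((8 + 0**2) + (-5 + (-12 - 4 + (-4)**2)))**2 = ((8 + 0) + (-5 + (-12 - 4 + 16)))**2 = (8 + (-5 + 0))**2 = (8 - 5)**2 = 3**2 = 9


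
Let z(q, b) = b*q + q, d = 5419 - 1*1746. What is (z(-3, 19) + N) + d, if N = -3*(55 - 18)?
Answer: 3502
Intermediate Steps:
N = -111 (N = -3*37 = -111)
d = 3673 (d = 5419 - 1746 = 3673)
z(q, b) = q + b*q
(z(-3, 19) + N) + d = (-3*(1 + 19) - 111) + 3673 = (-3*20 - 111) + 3673 = (-60 - 111) + 3673 = -171 + 3673 = 3502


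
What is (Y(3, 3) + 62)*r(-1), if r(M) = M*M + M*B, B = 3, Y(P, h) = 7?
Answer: -138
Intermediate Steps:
r(M) = M² + 3*M (r(M) = M*M + M*3 = M² + 3*M)
(Y(3, 3) + 62)*r(-1) = (7 + 62)*(-(3 - 1)) = 69*(-1*2) = 69*(-2) = -138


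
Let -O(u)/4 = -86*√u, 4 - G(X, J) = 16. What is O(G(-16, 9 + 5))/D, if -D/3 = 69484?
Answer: -172*I*√3/52113 ≈ -0.0057167*I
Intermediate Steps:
G(X, J) = -12 (G(X, J) = 4 - 1*16 = 4 - 16 = -12)
O(u) = 344*√u (O(u) = -(-344)*√u = 344*√u)
D = -208452 (D = -3*69484 = -208452)
O(G(-16, 9 + 5))/D = (344*√(-12))/(-208452) = (344*(2*I*√3))*(-1/208452) = (688*I*√3)*(-1/208452) = -172*I*√3/52113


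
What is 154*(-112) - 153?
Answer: -17401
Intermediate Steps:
154*(-112) - 153 = -17248 - 153 = -17401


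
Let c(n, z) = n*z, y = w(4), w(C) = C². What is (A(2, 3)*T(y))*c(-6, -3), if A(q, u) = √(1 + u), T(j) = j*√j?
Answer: 2304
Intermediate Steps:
y = 16 (y = 4² = 16)
T(j) = j^(3/2)
(A(2, 3)*T(y))*c(-6, -3) = (√(1 + 3)*16^(3/2))*(-6*(-3)) = (√4*64)*18 = (2*64)*18 = 128*18 = 2304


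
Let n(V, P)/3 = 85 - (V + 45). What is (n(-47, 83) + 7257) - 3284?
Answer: 4234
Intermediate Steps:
n(V, P) = 120 - 3*V (n(V, P) = 3*(85 - (V + 45)) = 3*(85 - (45 + V)) = 3*(85 + (-45 - V)) = 3*(40 - V) = 120 - 3*V)
(n(-47, 83) + 7257) - 3284 = ((120 - 3*(-47)) + 7257) - 3284 = ((120 + 141) + 7257) - 3284 = (261 + 7257) - 3284 = 7518 - 3284 = 4234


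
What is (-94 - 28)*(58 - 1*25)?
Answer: -4026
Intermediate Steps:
(-94 - 28)*(58 - 1*25) = -122*(58 - 25) = -122*33 = -4026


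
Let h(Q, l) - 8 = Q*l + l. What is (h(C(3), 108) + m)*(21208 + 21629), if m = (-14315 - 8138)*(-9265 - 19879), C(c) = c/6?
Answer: 28031264910474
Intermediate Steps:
C(c) = c/6 (C(c) = c*(1/6) = c/6)
m = 654370232 (m = -22453*(-29144) = 654370232)
h(Q, l) = 8 + l + Q*l (h(Q, l) = 8 + (Q*l + l) = 8 + (l + Q*l) = 8 + l + Q*l)
(h(C(3), 108) + m)*(21208 + 21629) = ((8 + 108 + ((1/6)*3)*108) + 654370232)*(21208 + 21629) = ((8 + 108 + (1/2)*108) + 654370232)*42837 = ((8 + 108 + 54) + 654370232)*42837 = (170 + 654370232)*42837 = 654370402*42837 = 28031264910474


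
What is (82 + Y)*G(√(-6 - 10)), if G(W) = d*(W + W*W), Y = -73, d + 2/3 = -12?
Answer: 1824 - 456*I ≈ 1824.0 - 456.0*I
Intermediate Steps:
d = -38/3 (d = -⅔ - 12 = -38/3 ≈ -12.667)
G(W) = -38*W/3 - 38*W²/3 (G(W) = -38*(W + W*W)/3 = -38*(W + W²)/3 = -38*W/3 - 38*W²/3)
(82 + Y)*G(√(-6 - 10)) = (82 - 73)*(-38*√(-6 - 10)*(1 + √(-6 - 10))/3) = 9*(-38*√(-16)*(1 + √(-16))/3) = 9*(-38*4*I*(1 + 4*I)/3) = 9*(-152*I*(1 + 4*I)/3) = -456*I*(1 + 4*I)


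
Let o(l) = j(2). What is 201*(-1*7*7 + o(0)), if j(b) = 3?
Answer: -9246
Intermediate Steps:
o(l) = 3
201*(-1*7*7 + o(0)) = 201*(-1*7*7 + 3) = 201*(-7*7 + 3) = 201*(-49 + 3) = 201*(-46) = -9246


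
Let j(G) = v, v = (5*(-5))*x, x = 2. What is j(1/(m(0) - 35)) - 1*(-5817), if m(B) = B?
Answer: 5767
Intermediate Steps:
v = -50 (v = (5*(-5))*2 = -25*2 = -50)
j(G) = -50
j(1/(m(0) - 35)) - 1*(-5817) = -50 - 1*(-5817) = -50 + 5817 = 5767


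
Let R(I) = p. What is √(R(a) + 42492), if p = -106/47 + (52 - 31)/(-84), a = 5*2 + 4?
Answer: 5*√15017487/94 ≈ 206.13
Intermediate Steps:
a = 14 (a = 10 + 4 = 14)
p = -471/188 (p = -106*1/47 + 21*(-1/84) = -106/47 - ¼ = -471/188 ≈ -2.5053)
R(I) = -471/188
√(R(a) + 42492) = √(-471/188 + 42492) = √(7988025/188) = 5*√15017487/94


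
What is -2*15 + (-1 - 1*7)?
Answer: -38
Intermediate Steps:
-2*15 + (-1 - 1*7) = -30 + (-1 - 7) = -30 - 8 = -38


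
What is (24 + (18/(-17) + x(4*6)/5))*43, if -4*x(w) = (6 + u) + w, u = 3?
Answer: 311277/340 ≈ 915.52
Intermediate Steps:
x(w) = -9/4 - w/4 (x(w) = -((6 + 3) + w)/4 = -(9 + w)/4 = -9/4 - w/4)
(24 + (18/(-17) + x(4*6)/5))*43 = (24 + (18/(-17) + (-9/4 - 6)/5))*43 = (24 + (18*(-1/17) + (-9/4 - ¼*24)*(⅕)))*43 = (24 + (-18/17 + (-9/4 - 6)*(⅕)))*43 = (24 + (-18/17 - 33/4*⅕))*43 = (24 + (-18/17 - 33/20))*43 = (24 - 921/340)*43 = (7239/340)*43 = 311277/340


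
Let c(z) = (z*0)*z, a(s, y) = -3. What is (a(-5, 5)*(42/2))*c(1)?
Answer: 0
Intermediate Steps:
c(z) = 0 (c(z) = 0*z = 0)
(a(-5, 5)*(42/2))*c(1) = -126/2*0 = -3*21*0 = -63*0 = 0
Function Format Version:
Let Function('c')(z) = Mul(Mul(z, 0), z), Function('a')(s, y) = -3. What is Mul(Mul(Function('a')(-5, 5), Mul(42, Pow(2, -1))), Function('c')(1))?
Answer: 0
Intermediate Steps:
Function('c')(z) = 0 (Function('c')(z) = Mul(0, z) = 0)
Mul(Mul(Function('a')(-5, 5), Mul(42, Pow(2, -1))), Function('c')(1)) = Mul(Mul(-3, Mul(42, Pow(2, -1))), 0) = Mul(Mul(-3, Mul(42, Rational(1, 2))), 0) = Mul(Mul(-3, 21), 0) = Mul(-63, 0) = 0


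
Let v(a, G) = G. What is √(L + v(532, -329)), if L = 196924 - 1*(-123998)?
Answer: 13*√1897 ≈ 566.21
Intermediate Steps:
L = 320922 (L = 196924 + 123998 = 320922)
√(L + v(532, -329)) = √(320922 - 329) = √320593 = 13*√1897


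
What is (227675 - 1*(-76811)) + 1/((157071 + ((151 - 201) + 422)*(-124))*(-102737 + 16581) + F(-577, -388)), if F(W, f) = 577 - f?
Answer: 2910400243885497/9558404143 ≈ 3.0449e+5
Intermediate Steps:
(227675 - 1*(-76811)) + 1/((157071 + ((151 - 201) + 422)*(-124))*(-102737 + 16581) + F(-577, -388)) = (227675 - 1*(-76811)) + 1/((157071 + ((151 - 201) + 422)*(-124))*(-102737 + 16581) + (577 - 1*(-388))) = (227675 + 76811) + 1/((157071 + (-50 + 422)*(-124))*(-86156) + (577 + 388)) = 304486 + 1/((157071 + 372*(-124))*(-86156) + 965) = 304486 + 1/((157071 - 46128)*(-86156) + 965) = 304486 + 1/(110943*(-86156) + 965) = 304486 + 1/(-9558405108 + 965) = 304486 + 1/(-9558404143) = 304486 - 1/9558404143 = 2910400243885497/9558404143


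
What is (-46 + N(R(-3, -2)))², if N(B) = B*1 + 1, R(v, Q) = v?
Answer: 2304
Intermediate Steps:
N(B) = 1 + B (N(B) = B + 1 = 1 + B)
(-46 + N(R(-3, -2)))² = (-46 + (1 - 3))² = (-46 - 2)² = (-48)² = 2304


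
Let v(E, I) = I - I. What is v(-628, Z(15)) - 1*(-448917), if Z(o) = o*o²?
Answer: 448917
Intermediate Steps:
Z(o) = o³
v(E, I) = 0
v(-628, Z(15)) - 1*(-448917) = 0 - 1*(-448917) = 0 + 448917 = 448917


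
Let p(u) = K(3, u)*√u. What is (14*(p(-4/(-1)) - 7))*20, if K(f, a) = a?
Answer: 280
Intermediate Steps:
p(u) = u^(3/2) (p(u) = u*√u = u^(3/2))
(14*(p(-4/(-1)) - 7))*20 = (14*((-4/(-1))^(3/2) - 7))*20 = (14*((-4*(-1))^(3/2) - 7))*20 = (14*(4^(3/2) - 7))*20 = (14*(8 - 7))*20 = (14*1)*20 = 14*20 = 280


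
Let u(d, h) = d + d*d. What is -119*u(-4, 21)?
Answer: -1428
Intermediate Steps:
u(d, h) = d + d²
-119*u(-4, 21) = -(-476)*(1 - 4) = -(-476)*(-3) = -119*12 = -1428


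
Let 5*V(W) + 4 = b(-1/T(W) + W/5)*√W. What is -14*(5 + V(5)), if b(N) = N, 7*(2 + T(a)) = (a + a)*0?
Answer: -294/5 - 21*√5/5 ≈ -68.192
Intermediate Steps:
T(a) = -2 (T(a) = -2 + ((a + a)*0)/7 = -2 + ((2*a)*0)/7 = -2 + (⅐)*0 = -2 + 0 = -2)
V(W) = -⅘ + √W*(½ + W/5)/5 (V(W) = -⅘ + ((-1/(-2) + W/5)*√W)/5 = -⅘ + ((-1*(-½) + W*(⅕))*√W)/5 = -⅘ + ((½ + W/5)*√W)/5 = -⅘ + (√W*(½ + W/5))/5 = -⅘ + √W*(½ + W/5)/5)
-14*(5 + V(5)) = -14*(5 + (-⅘ + √5*(5 + 2*5)/50)) = -14*(5 + (-⅘ + √5*(5 + 10)/50)) = -14*(5 + (-⅘ + (1/50)*√5*15)) = -14*(5 + (-⅘ + 3*√5/10)) = -14*(21/5 + 3*√5/10) = -294/5 - 21*√5/5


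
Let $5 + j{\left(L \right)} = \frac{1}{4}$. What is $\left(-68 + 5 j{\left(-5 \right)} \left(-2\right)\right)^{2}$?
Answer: $\frac{1681}{4} \approx 420.25$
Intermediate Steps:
$j{\left(L \right)} = - \frac{19}{4}$ ($j{\left(L \right)} = -5 + \frac{1}{4} = - \frac{19}{4}$)
$\left(-68 + 5 j{\left(-5 \right)} \left(-2\right)\right)^{2} = \left(-68 + 5 \left(- \frac{19}{4}\right) \left(-2\right)\right)^{2} = \left(-68 - - \frac{95}{2}\right)^{2} = \left(-68 + \frac{95}{2}\right)^{2} = \left(- \frac{41}{2}\right)^{2} = \frac{1681}{4}$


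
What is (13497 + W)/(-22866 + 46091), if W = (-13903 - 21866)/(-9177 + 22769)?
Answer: 36683091/63134840 ≈ 0.58103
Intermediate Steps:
W = -35769/13592 ≈ -2.6316
(13497 + W)/(-22866 + 46091) = (13497 - 35769/13592)/(-22866 + 46091) = (183415455/13592)/23225 = (183415455/13592)*(1/23225) = 36683091/63134840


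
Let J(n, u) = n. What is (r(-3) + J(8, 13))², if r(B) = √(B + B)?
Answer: (8 + I*√6)² ≈ 58.0 + 39.192*I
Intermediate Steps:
r(B) = √2*√B (r(B) = √(2*B) = √2*√B)
(r(-3) + J(8, 13))² = (√2*√(-3) + 8)² = (√2*(I*√3) + 8)² = (I*√6 + 8)² = (8 + I*√6)²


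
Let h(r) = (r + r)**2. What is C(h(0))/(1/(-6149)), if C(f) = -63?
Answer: 387387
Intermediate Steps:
h(r) = 4*r**2 (h(r) = (2*r)**2 = 4*r**2)
C(h(0))/(1/(-6149)) = -63/(1/(-6149)) = -63/(-1/6149) = -63*(-6149) = 387387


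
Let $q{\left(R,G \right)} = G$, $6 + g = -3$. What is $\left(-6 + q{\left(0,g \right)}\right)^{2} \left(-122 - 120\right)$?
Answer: $-54450$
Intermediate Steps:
$g = -9$ ($g = -6 - 3 = -9$)
$\left(-6 + q{\left(0,g \right)}\right)^{2} \left(-122 - 120\right) = \left(-6 - 9\right)^{2} \left(-122 - 120\right) = \left(-15\right)^{2} \left(-242\right) = 225 \left(-242\right) = -54450$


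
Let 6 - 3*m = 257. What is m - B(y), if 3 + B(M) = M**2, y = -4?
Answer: -290/3 ≈ -96.667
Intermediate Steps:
m = -251/3 (m = 2 - 1/3*257 = 2 - 257/3 = -251/3 ≈ -83.667)
B(M) = -3 + M**2
m - B(y) = -251/3 - (-3 + (-4)**2) = -251/3 - (-3 + 16) = -251/3 - 1*13 = -251/3 - 13 = -290/3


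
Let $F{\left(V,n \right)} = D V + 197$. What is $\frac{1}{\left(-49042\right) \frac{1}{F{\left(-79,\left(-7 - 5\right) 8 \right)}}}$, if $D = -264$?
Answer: $- \frac{21053}{49042} \approx -0.42929$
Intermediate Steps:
$F{\left(V,n \right)} = 197 - 264 V$ ($F{\left(V,n \right)} = - 264 V + 197 = 197 - 264 V$)
$\frac{1}{\left(-49042\right) \frac{1}{F{\left(-79,\left(-7 - 5\right) 8 \right)}}} = \frac{1}{\left(-49042\right) \frac{1}{197 - -20856}} = \frac{1}{\left(-49042\right) \frac{1}{197 + 20856}} = \frac{1}{\left(-49042\right) \frac{1}{21053}} = \frac{1}{- \frac{49042}{21053}} = - \frac{21053}{49042}$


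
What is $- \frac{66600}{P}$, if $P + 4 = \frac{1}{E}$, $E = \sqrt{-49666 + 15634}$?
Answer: $\frac{9066124800}{544513} - \frac{266400 i \sqrt{2127}}{544513} \approx 16650.0 - 22.564 i$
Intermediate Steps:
$E = 4 i \sqrt{2127}$ ($E = \sqrt{-34032} = 4 i \sqrt{2127} \approx 184.48 i$)
$P = -4 - \frac{i \sqrt{2127}}{8508}$ ($P = -4 + \frac{1}{4 i \sqrt{2127}} = -4 - \frac{i \sqrt{2127}}{8508} \approx -4.0 - 0.0054207 i$)
$- \frac{66600}{P} = - \frac{66600}{-4 - \frac{i \sqrt{2127}}{8508}}$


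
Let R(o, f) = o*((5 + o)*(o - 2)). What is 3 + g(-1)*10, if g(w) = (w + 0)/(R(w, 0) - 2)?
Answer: 2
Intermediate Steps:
R(o, f) = o*(-2 + o)*(5 + o) (R(o, f) = o*((5 + o)*(-2 + o)) = o*((-2 + o)*(5 + o)) = o*(-2 + o)*(5 + o))
g(w) = w/(-2 + w*(-10 + w² + 3*w)) (g(w) = (w + 0)/(w*(-10 + w² + 3*w) - 2) = w/(-2 + w*(-10 + w² + 3*w)))
3 + g(-1)*10 = 3 - 1/(-2 - (-10 + (-1)² + 3*(-1)))*10 = 3 - 1/(-2 - (-10 + 1 - 3))*10 = 3 - 1/(-2 - 1*(-12))*10 = 3 - 1/(-2 + 12)*10 = 3 - 1/10*10 = 3 - 1*⅒*10 = 3 - ⅒*10 = 3 - 1 = 2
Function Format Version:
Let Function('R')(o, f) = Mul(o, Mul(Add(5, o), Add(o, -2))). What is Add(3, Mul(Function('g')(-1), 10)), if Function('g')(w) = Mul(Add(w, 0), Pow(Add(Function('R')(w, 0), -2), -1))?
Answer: 2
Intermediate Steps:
Function('R')(o, f) = Mul(o, Add(-2, o), Add(5, o)) (Function('R')(o, f) = Mul(o, Mul(Add(5, o), Add(-2, o))) = Mul(o, Mul(Add(-2, o), Add(5, o))) = Mul(o, Add(-2, o), Add(5, o)))
Function('g')(w) = Mul(w, Pow(Add(-2, Mul(w, Add(-10, Pow(w, 2), Mul(3, w)))), -1)) (Function('g')(w) = Mul(Add(w, 0), Pow(Add(Mul(w, Add(-10, Pow(w, 2), Mul(3, w))), -2), -1)) = Mul(w, Pow(Add(-2, Mul(w, Add(-10, Pow(w, 2), Mul(3, w)))), -1)))
Add(3, Mul(Function('g')(-1), 10)) = Add(3, Mul(Mul(-1, Pow(Add(-2, Mul(-1, Add(-10, Pow(-1, 2), Mul(3, -1)))), -1)), 10)) = Add(3, Mul(Mul(-1, Pow(Add(-2, Mul(-1, Add(-10, 1, -3))), -1)), 10)) = Add(3, Mul(Mul(-1, Pow(Add(-2, Mul(-1, -12)), -1)), 10)) = Add(3, Mul(Mul(-1, Pow(Add(-2, 12), -1)), 10)) = Add(3, Mul(Mul(-1, Pow(10, -1)), 10)) = Add(3, Mul(Mul(-1, Rational(1, 10)), 10)) = Add(3, Mul(Rational(-1, 10), 10)) = Add(3, -1) = 2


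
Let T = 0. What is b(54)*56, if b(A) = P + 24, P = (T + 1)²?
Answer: 1400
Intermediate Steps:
P = 1 (P = (0 + 1)² = 1² = 1)
b(A) = 25 (b(A) = 1 + 24 = 25)
b(54)*56 = 25*56 = 1400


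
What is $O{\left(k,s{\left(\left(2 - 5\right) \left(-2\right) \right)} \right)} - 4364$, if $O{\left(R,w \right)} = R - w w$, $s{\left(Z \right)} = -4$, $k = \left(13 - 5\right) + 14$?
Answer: $-4358$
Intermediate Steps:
$k = 22$ ($k = 8 + 14 = 22$)
$O{\left(R,w \right)} = R - w^{2}$
$O{\left(k,s{\left(\left(2 - 5\right) \left(-2\right) \right)} \right)} - 4364 = \left(22 - \left(-4\right)^{2}\right) - 4364 = \left(22 - 16\right) - 4364 = 6 - 4364 = -4358$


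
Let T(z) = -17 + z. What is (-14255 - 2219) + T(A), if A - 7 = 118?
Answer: -16366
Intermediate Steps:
A = 125 (A = 7 + 118 = 125)
(-14255 - 2219) + T(A) = (-14255 - 2219) + (-17 + 125) = -16474 + 108 = -16366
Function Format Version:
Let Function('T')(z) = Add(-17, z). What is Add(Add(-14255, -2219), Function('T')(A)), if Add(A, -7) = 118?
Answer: -16366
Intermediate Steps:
A = 125 (A = Add(7, 118) = 125)
Add(Add(-14255, -2219), Function('T')(A)) = Add(Add(-14255, -2219), Add(-17, 125)) = Add(-16474, 108) = -16366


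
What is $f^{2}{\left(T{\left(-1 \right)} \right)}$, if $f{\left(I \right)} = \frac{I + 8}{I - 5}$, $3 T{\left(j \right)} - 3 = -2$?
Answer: $\frac{625}{196} \approx 3.1888$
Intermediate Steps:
$T{\left(j \right)} = \frac{1}{3}$ ($T{\left(j \right)} = 1 + \frac{1}{3} \left(-2\right) = 1 - \frac{2}{3} = \frac{1}{3}$)
$f{\left(I \right)} = \frac{8 + I}{-5 + I}$
$f^{2}{\left(T{\left(-1 \right)} \right)} = \left(\frac{8 + \frac{1}{3}}{-5 + \frac{1}{3}}\right)^{2} = \left(\frac{1}{- \frac{14}{3}} \cdot \frac{25}{3}\right)^{2} = \left(\left(- \frac{3}{14}\right) \frac{25}{3}\right)^{2} = \left(- \frac{25}{14}\right)^{2} = \frac{625}{196}$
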